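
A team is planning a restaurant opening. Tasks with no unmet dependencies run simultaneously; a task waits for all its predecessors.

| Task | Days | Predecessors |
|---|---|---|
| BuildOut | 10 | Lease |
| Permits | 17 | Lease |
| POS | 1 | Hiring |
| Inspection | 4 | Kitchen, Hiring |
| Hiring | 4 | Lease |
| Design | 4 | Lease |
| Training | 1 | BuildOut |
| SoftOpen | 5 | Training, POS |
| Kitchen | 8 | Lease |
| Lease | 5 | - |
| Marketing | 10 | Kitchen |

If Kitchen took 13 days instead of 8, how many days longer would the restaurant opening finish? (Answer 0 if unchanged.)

5

Actual critical path: Lease→Kitchen→Marketing = 5+8+10 = 23 ⇒ 23 days.
Kitchen lies on that path, so at 13 days the path becomes 28 days.
The critical path is still Lease→Kitchen→Marketing; finish is now 28 days.
Change in finish: 28 − 23 = +5 days.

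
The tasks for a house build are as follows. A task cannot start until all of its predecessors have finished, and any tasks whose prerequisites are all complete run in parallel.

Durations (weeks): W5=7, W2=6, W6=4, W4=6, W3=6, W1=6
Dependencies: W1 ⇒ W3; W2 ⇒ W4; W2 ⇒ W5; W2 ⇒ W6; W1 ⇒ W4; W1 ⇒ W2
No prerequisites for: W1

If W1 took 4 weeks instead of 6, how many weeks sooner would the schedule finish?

Critical path before the change: W1→W2→W5 = 6+6+7 = 19 giving 19 weeks.
Since W1 is critical, the -2 change carries straight to that chain (now 17 weeks).
That remains the longest chain; total 17 weeks.
Change in finish: 17 − 19 = -2 weeks.

2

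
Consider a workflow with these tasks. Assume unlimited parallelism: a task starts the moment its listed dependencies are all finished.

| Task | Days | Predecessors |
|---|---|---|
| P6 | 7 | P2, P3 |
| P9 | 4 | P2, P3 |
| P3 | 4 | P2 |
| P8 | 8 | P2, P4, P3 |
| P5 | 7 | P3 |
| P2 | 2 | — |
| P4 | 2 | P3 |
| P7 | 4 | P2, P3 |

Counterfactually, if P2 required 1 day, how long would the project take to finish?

15

Critical path before the change: P2→P3→P4→P8 = 2+4+2+8 = 16 giving 16 days.
P2 lies on that path, so at 1 day the path becomes 15 days.
That remains the longest chain; total 15 days.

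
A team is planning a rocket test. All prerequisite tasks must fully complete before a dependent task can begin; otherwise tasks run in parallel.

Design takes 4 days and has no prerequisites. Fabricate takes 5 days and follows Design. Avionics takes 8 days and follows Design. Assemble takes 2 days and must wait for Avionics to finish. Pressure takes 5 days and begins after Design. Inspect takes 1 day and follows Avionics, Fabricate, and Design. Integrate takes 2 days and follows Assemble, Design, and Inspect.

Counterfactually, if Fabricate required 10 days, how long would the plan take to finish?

Critical path before the change: Design→Avionics→Assemble→Integrate = 4+8+2+2 = 16 giving 16 days.
The longest path through Fabricate is only 12 days, so Fabricate has float 4.
Now Design→Fabricate→Inspect→Integrate = 4+10+1+2 = 17 is longest, so the finish becomes 17 days.

17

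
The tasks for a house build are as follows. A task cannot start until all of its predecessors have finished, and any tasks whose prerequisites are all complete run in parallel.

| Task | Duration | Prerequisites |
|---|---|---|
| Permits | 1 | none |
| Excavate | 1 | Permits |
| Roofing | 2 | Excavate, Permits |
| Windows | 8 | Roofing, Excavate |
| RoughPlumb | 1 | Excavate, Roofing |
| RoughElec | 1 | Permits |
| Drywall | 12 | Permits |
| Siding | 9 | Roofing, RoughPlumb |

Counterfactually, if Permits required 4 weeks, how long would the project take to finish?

17

Critical path before the change: Permits→Excavate→Roofing→RoughPlumb→Siding = 1+1+2+1+9 = 14 giving 14 weeks.
Permits lies on that path, so at 4 weeks the path becomes 17 weeks.
No other chain overtakes it, so the finish is 17 weeks.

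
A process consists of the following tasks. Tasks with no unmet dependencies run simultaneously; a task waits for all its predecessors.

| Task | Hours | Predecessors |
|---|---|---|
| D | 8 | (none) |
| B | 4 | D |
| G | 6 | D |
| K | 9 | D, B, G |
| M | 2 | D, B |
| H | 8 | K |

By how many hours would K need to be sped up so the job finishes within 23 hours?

8

Current finish: 31 hours; target: 23.
K is on every critical path, so each hour cut from K cuts the finish by one (this holds down to a finish of 23).
Need 31 − 23 = 8 hours off K → K becomes 1 hour, finish becomes 23.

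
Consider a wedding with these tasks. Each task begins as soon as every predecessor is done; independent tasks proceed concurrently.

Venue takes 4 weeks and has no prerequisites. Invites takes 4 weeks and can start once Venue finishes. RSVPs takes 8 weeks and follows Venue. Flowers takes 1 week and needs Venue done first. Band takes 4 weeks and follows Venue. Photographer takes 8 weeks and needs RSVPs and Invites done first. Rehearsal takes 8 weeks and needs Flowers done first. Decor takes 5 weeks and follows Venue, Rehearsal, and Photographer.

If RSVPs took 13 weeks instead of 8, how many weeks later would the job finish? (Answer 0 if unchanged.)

5

Baseline: Venue→RSVPs→Photographer→Decor = 4+8+8+5 = 25 → 25 weeks.
RSVPs is on the critical path; changing it to 13 makes that path 30 weeks.
That remains the longest chain; total 30 weeks.
Change in finish: 30 − 25 = +5 weeks.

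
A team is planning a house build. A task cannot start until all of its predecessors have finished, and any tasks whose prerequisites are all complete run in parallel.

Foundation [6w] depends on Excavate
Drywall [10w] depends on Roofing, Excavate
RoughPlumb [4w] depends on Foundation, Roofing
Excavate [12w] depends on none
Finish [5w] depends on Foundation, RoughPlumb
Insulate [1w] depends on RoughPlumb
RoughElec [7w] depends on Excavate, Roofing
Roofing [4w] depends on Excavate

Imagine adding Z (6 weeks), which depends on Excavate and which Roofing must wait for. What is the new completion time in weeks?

32

Originally the project takes 27 weeks.
With Z inserted, Roofing now waits for max(Excavate, Z).
New critical path: Excavate→Z→Roofing→Drywall = 12+6+4+10 = 32 ⇒ 32 weeks.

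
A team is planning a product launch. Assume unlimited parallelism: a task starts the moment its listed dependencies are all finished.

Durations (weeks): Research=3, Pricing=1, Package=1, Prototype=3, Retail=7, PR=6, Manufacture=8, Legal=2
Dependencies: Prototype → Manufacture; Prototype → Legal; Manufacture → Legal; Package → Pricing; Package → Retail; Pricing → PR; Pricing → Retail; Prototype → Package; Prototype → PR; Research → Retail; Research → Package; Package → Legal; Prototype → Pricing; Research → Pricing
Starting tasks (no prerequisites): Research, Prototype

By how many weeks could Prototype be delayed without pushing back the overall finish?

Critical path: Prototype→Manufacture→Legal = 3+8+2 = 13, so the finish is 13 weeks.
The longest chain containing Prototype totals 13 weeks.
Slack of Prototype = 0 − 0 = 0 weeks.

0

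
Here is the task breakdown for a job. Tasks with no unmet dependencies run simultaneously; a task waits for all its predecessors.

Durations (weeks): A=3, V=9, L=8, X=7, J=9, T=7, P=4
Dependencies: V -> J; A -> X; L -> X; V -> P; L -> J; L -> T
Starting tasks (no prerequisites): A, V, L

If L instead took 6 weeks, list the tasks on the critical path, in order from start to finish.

V, J

As given, the longest chain is V→J = 9+9 = 18, so the finish is 18 weeks.
L has 1 week of float (longest path through it is 17).
No other chain overtakes it, so the finish is 18 weeks.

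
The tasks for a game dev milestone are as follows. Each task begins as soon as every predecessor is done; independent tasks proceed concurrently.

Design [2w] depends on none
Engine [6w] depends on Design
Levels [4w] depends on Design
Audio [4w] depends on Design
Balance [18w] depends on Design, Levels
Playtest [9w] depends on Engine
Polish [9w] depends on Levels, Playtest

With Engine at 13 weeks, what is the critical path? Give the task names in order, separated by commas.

Baseline: Design→Engine→Playtest→Polish = 2+6+9+9 = 26 → 26 weeks.
Engine lies on that path, so at 13 weeks the path becomes 33 weeks.
The critical path is still Design→Engine→Playtest→Polish; finish is now 33 weeks.

Design, Engine, Playtest, Polish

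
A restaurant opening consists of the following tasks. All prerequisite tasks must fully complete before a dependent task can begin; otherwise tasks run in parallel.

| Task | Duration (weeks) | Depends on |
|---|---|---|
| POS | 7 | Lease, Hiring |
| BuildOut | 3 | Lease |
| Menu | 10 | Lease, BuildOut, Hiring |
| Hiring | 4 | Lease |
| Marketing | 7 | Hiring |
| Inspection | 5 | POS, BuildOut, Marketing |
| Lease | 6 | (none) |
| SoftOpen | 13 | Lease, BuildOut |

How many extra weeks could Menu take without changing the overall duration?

Lease→BuildOut→SoftOpen = 6+3+13 = 22 sets the makespan at 22 weeks.
The longest chain containing Menu totals 20 weeks.
Slack of Menu = 12 − 10 = 2 weeks.

2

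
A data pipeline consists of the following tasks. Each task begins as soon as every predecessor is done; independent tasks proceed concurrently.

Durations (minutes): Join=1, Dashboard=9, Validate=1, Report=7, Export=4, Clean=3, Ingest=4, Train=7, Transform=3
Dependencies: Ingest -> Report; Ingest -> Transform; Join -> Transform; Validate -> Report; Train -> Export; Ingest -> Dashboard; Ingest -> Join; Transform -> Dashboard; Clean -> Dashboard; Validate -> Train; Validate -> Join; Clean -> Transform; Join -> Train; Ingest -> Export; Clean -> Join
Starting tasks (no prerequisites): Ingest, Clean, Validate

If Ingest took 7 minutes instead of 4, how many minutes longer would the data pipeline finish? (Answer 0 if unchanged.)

The binding path is Ingest→Join→Transform→Dashboard = 4+1+3+9 = 17; finish at 17 minutes.
Since Ingest is critical, the +3 change carries straight to that chain (now 20 minutes).
The critical path is still Ingest→Join→Transform→Dashboard; finish is now 20 minutes.
Change in finish: 20 − 17 = +3 minutes.

3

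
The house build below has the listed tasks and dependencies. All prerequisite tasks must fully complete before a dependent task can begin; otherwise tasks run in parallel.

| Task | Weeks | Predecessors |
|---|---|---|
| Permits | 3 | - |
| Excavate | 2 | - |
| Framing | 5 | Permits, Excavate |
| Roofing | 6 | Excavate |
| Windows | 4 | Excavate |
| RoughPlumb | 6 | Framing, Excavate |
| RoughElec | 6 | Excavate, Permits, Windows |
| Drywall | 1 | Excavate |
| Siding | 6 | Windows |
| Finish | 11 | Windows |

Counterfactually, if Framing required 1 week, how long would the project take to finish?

17

The binding path is Excavate→Windows→Finish = 2+4+11 = 17; finish at 17 weeks.
The longest path through Framing is only 14 weeks, so Framing has float 3.
The critical path is still Excavate→Windows→Finish; finish is now 17 weeks.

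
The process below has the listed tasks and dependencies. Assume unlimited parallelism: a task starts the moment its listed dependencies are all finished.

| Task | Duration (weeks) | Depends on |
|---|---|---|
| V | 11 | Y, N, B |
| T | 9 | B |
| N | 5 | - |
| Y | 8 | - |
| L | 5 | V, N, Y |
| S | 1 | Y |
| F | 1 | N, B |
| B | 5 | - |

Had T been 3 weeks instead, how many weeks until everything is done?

The binding path is Y→V→L = 8+11+5 = 24; finish at 24 weeks.
T is off the critical path — its longest chain is 14 weeks, giving 10 of slack.
The critical path is still Y→V→L; finish is now 24 weeks.

24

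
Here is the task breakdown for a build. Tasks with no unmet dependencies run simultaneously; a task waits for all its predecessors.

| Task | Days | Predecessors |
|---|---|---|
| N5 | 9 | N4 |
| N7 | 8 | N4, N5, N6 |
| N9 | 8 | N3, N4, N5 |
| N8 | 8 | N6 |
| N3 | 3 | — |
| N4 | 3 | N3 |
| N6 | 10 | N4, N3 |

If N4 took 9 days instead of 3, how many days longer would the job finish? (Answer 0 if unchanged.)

Baseline: N3→N4→N6→N7 = 3+3+10+8 = 24 → 24 days.
Since N4 is critical, the +6 change carries straight to that chain (now 30 days).
No other chain overtakes it, so the finish is 30 days.
Change in finish: 30 − 24 = +6 days.

6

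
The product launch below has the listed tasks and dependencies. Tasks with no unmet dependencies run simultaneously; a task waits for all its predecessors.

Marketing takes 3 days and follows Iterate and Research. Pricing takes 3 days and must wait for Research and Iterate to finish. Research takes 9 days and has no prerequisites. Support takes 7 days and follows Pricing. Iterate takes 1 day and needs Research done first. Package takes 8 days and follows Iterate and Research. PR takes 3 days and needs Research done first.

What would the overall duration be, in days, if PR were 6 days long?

The binding path is Research→Iterate→Pricing→Support = 9+1+3+7 = 20; finish at 20 days.
PR has 8 days of float (longest path through it is 12).
That remains the longest chain; total 20 days.

20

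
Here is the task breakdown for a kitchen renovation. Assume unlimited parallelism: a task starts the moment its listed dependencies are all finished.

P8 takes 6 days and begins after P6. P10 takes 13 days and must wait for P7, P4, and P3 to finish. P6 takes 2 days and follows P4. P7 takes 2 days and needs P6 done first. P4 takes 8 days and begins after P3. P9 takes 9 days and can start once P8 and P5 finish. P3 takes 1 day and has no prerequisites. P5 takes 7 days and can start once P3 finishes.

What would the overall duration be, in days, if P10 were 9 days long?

26

As given, the longest chain is P3→P4→P6→P7→P10 = 1+8+2+2+13 = 26, so the finish is 26 days.
P10 lies on that path, so at 9 days the path becomes 22 days.
The binding chain switches to P3→P4→P6→P8→P9 = 1+8+2+6+9 = 26; finish 26 days.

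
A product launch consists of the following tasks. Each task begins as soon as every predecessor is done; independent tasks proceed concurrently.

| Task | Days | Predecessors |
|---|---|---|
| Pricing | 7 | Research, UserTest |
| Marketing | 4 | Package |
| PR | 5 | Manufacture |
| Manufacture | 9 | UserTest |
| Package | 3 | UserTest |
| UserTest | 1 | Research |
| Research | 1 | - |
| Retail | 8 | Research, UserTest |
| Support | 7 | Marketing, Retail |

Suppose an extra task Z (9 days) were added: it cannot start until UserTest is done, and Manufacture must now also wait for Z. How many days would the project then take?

25

Originally the project takes 17 days.
With Z inserted, Manufacture now waits for max(UserTest, Z).
New critical path: Research→UserTest→Z→Manufacture→PR = 1+1+9+9+5 = 25 ⇒ 25 days.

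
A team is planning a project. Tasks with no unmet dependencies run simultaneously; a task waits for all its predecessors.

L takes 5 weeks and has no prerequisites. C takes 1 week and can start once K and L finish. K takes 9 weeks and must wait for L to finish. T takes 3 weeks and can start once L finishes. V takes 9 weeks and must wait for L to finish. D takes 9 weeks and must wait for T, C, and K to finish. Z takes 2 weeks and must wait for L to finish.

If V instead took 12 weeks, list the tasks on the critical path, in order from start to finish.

L, K, C, D

Critical path before the change: L→K→C→D = 5+9+1+9 = 24 giving 24 weeks.
V is off the critical path — its longest chain is 14 weeks, giving 10 of slack.
No other chain overtakes it, so the finish is 24 weeks.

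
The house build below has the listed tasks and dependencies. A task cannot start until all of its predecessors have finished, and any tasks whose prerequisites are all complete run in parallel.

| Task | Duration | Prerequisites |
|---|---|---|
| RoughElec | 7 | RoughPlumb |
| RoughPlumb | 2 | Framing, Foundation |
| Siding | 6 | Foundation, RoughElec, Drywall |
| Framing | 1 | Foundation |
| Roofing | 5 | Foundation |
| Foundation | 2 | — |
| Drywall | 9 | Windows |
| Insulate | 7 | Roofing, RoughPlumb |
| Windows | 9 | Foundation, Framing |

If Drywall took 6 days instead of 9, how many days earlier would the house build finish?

3

Critical path before the change: Foundation→Framing→Windows→Drywall→Siding = 2+1+9+9+6 = 27 giving 27 days.
Drywall lies on that path, so at 6 days the path becomes 24 days.
The critical path is still Foundation→Framing→Windows→Drywall→Siding; finish is now 24 days.
Change in finish: 24 − 27 = -3 days.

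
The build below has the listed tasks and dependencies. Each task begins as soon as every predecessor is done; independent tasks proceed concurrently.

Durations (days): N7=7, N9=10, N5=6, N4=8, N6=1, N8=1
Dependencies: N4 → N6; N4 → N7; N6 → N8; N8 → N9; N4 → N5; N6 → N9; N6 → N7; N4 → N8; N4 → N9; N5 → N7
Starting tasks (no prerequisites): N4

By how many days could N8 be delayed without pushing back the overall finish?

1

The longest chain is N4→N5→N7 = 8+6+7 = 21; overall finish 21 days.
The longest chain containing N8 totals 20 days.
Float = 21 − 20 = 1.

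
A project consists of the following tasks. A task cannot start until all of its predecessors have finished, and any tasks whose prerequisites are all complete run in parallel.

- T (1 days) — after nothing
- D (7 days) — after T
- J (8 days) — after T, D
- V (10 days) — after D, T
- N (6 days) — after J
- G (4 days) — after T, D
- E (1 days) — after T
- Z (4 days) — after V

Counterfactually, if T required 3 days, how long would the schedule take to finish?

24

Critical path before the change: T→D→J→N = 1+7+8+6 = 22 giving 22 days.
T is on the critical path; changing it to 3 makes that path 24 days.
That remains the longest chain; total 24 days.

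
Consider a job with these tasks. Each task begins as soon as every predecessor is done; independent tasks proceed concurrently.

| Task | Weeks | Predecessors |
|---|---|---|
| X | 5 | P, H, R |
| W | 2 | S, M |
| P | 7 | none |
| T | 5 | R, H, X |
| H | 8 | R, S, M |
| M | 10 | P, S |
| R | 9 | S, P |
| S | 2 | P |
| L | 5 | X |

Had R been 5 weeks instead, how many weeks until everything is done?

37

Baseline: P→S→M→H→X→L = 7+2+10+8+5+5 = 37 → 37 weeks.
The longest path through R is only 36 weeks, so R has float 1.
No other chain overtakes it, so the finish is 37 weeks.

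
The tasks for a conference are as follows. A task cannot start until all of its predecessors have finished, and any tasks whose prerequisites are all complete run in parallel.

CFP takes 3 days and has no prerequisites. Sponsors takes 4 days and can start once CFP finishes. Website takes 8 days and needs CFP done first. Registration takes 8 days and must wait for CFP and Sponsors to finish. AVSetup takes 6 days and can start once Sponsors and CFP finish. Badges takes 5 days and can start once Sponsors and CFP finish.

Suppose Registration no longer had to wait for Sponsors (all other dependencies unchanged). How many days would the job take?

13

Original critical path: CFP→Sponsors→Registration = 3+4+8 = 15 ⇒ 15 days.
Without Sponsors→Registration, Registration's earliest start moves from 7 to 3.
The longest chain is now CFP→Sponsors→AVSetup = 3+4+6 = 13, so the job takes 13 days.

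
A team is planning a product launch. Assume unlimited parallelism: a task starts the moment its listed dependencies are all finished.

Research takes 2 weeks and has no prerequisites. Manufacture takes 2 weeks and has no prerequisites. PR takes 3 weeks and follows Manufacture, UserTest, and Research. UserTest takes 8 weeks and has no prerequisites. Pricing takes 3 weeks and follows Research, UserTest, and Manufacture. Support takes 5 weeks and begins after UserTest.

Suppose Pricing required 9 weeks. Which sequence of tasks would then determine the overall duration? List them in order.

As given, the longest chain is UserTest→Support = 8+5 = 13, so the finish is 13 weeks.
The longest path through Pricing is only 11 weeks, so Pricing has float 2.
New critical path: UserTest→Pricing = 8+9 = 17 ⇒ 17 weeks.

UserTest, Pricing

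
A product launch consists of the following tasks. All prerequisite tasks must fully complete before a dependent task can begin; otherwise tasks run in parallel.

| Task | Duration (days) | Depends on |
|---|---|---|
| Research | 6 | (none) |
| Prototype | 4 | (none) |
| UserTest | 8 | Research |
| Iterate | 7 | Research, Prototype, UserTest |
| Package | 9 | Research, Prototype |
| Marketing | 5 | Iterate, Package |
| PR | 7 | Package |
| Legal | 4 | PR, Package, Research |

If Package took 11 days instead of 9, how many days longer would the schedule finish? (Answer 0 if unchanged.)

2

Baseline: Research→Package→PR→Legal = 6+9+7+4 = 26 → 26 days.
Since Package is critical, the +2 change carries straight to that chain (now 28 days).
That remains the longest chain; total 28 days.
Change in finish: 28 − 26 = +2 days.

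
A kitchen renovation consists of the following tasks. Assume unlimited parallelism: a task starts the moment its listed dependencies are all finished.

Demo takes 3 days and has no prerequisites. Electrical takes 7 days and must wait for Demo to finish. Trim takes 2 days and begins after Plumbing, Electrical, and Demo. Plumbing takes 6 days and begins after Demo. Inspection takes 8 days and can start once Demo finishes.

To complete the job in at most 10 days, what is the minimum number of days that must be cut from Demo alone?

2

Current finish: 12 days; target: 10.
Demo is on every critical path, so each day cut from Demo cuts the finish by one (this holds down to a finish of 10).
Need 12 − 10 = 2 days off Demo → Demo becomes 1 day, finish becomes 10.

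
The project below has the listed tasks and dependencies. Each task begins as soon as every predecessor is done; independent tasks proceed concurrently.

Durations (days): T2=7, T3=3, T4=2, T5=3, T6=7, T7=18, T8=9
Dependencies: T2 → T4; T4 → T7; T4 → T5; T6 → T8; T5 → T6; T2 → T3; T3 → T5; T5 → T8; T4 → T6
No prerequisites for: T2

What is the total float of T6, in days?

0

The longest chain is T2→T3→T5→T6→T8 = 7+3+3+7+9 = 29; overall finish 29 days.
T6 finishes as early as 20 and must finish by 20.
So T6 can slip 20 − 20 = 0 days.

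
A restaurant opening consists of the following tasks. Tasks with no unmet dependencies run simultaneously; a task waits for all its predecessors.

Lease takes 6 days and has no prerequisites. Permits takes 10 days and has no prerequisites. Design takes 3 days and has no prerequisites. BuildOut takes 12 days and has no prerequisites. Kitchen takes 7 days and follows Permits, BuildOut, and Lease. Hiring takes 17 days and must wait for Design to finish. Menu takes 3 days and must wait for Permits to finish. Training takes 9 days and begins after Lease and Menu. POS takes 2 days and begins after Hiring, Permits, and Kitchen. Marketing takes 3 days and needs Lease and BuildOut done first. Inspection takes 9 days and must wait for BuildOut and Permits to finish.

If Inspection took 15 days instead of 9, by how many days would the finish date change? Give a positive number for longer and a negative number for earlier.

5

As given, the longest chain is Permits→Menu→Training = 10+3+9 = 22, so the finish is 22 days.
The longest path through Inspection is only 21 days, so Inspection has float 1.
Now BuildOut→Inspection = 12+15 = 27 is longest, so the finish becomes 27 days.
Change in finish: 27 − 22 = +5 days.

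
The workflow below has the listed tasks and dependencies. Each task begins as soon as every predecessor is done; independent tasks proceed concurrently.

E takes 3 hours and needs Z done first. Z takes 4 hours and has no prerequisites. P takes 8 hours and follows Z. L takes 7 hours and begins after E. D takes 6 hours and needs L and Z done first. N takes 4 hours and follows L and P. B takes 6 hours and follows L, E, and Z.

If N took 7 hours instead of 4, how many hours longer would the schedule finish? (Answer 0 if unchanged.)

1

The binding path is Z→E→L→D = 4+3+7+6 = 20; finish at 20 hours.
N is off the critical path — its longest chain is 18 hours, giving 2 of slack.
New critical path: Z→E→L→N = 4+3+7+7 = 21 ⇒ 21 hours.
Change in finish: 21 − 20 = +1 hours.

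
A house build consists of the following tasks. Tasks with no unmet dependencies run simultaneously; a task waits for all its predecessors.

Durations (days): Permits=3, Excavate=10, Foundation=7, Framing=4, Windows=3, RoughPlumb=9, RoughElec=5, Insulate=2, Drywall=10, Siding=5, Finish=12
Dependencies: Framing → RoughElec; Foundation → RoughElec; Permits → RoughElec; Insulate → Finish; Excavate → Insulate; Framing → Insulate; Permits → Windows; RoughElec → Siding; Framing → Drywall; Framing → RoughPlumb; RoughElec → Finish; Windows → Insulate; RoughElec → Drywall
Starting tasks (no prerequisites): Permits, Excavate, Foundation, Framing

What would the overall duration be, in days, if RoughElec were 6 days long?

As given, the longest chain is Foundation→RoughElec→Finish = 7+5+12 = 24, so the finish is 24 days.
RoughElec is on the critical path; changing it to 6 makes that path 25 days.
The critical path is still Foundation→RoughElec→Finish; finish is now 25 days.

25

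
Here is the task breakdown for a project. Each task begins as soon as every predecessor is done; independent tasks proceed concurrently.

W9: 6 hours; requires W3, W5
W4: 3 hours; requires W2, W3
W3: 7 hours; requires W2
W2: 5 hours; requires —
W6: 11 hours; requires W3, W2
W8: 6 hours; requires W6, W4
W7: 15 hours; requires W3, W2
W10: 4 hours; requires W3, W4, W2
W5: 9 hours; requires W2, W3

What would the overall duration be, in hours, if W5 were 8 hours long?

Actual critical path: W2→W3→W6→W8 = 5+7+11+6 = 29 ⇒ 29 hours.
W5 has 2 hours of float (longest path through it is 27).
That remains the longest chain; total 29 hours.

29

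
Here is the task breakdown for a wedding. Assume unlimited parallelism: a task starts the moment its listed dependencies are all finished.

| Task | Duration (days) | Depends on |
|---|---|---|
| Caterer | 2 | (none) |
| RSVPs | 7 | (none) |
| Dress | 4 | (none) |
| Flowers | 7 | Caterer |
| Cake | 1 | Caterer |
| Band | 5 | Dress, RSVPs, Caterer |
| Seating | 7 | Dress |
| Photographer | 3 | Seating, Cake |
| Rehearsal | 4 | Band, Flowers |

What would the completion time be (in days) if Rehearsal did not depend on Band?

14

With the dependency in place, RSVPs→Band→Rehearsal = 7+5+4 = 16 sets the finish at 16 days.
Without Band→Rehearsal, Rehearsal's earliest start moves from 12 to 9.
New critical path: Dress→Seating→Photographer = 4+7+3 = 14 ⇒ 14 days.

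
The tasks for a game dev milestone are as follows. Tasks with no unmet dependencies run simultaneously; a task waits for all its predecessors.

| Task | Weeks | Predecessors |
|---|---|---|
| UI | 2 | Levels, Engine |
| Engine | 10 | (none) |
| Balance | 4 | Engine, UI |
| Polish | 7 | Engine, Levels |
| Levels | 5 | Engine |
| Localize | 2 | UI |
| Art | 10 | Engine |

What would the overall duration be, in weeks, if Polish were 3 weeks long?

21

Baseline: Engine→Levels→Polish = 10+5+7 = 22 → 22 weeks.
Since Polish is critical, the -4 change carries straight to that chain (now 18 weeks).
The binding chain switches to Engine→Levels→UI→Balance = 10+5+2+4 = 21; finish 21 weeks.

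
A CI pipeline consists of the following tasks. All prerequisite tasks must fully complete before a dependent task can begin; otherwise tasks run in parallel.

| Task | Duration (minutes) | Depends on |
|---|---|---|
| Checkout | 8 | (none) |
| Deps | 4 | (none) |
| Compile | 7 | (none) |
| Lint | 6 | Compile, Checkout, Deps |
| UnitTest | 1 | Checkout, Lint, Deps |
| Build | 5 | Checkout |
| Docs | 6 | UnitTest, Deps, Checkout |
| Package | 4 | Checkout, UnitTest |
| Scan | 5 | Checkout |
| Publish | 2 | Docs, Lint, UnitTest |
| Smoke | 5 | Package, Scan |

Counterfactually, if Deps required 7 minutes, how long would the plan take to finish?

24

As given, the longest chain is Checkout→Lint→UnitTest→Package→Smoke = 8+6+1+4+5 = 24, so the finish is 24 minutes.
Deps has 4 minutes of float (longest path through it is 20).
That remains the longest chain; total 24 minutes.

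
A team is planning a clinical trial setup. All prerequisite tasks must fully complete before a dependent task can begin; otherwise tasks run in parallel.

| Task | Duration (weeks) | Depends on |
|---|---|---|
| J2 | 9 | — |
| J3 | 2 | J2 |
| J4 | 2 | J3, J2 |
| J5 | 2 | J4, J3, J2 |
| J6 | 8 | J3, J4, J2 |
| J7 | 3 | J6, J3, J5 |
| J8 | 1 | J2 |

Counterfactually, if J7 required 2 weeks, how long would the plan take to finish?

The binding path is J2→J3→J4→J6→J7 = 9+2+2+8+3 = 24; finish at 24 weeks.
J7 lies on that path, so at 2 weeks the path becomes 23 weeks.
The critical path is still J2→J3→J4→J6→J7; finish is now 23 weeks.

23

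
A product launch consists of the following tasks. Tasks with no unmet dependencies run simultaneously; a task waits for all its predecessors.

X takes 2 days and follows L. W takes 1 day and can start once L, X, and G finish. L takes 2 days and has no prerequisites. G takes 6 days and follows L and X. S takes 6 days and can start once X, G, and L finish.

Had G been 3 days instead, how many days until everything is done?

Baseline: L→X→G→S = 2+2+6+6 = 16 → 16 days.
G lies on that path, so at 3 days the path becomes 13 days.
No other chain overtakes it, so the finish is 13 days.

13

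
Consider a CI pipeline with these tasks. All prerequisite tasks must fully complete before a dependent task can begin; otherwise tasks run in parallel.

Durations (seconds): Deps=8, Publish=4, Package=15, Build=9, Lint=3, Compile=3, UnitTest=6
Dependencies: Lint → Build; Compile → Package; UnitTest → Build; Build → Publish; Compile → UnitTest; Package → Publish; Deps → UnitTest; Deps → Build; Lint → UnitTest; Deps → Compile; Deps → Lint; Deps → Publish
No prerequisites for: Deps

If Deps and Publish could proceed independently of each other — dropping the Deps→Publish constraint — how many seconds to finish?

30

With the dependency in place, Deps→Compile→UnitTest→Build→Publish = 8+3+6+9+4 = 30 sets the finish at 30 seconds.
Dropping Deps→Publish doesn't change Publish's earliest start (26); another predecessor still binds.
After: Deps→Compile→UnitTest→Build→Publish = 8+3+6+9+4 = 30 → 30 seconds.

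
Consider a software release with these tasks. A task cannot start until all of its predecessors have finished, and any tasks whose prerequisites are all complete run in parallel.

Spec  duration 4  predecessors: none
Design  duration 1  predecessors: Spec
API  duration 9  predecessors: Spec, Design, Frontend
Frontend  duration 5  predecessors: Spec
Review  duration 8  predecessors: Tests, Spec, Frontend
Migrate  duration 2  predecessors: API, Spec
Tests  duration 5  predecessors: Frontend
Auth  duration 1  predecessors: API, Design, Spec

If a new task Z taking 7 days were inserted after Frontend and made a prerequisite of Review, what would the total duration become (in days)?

Originally the project takes 22 days.
With Z inserted, Review now waits for max(Tests, Spec, Frontend, Z).
New critical path: Spec→Frontend→Z→Review = 4+5+7+8 = 24 ⇒ 24 days.

24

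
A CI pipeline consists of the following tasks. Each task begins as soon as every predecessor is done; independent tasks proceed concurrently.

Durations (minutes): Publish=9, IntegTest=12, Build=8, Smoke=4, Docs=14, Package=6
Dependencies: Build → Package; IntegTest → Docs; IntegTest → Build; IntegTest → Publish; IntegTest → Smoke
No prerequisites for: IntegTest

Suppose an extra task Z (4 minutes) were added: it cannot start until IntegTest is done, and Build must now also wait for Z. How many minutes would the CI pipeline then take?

Originally the CI pipeline takes 26 minutes.
With Z inserted, Build now waits for max(IntegTest, Z).
New critical path: IntegTest→Z→Build→Package = 12+4+8+6 = 30 ⇒ 30 minutes.

30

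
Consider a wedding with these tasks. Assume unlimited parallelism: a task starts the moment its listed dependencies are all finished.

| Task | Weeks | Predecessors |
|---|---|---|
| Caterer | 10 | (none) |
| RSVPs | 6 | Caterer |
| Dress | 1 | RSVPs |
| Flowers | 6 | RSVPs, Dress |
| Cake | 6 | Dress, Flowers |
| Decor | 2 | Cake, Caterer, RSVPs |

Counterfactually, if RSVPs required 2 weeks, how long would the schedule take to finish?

Baseline: Caterer→RSVPs→Dress→Flowers→Cake→Decor = 10+6+1+6+6+2 = 31 → 31 weeks.
Since RSVPs is critical, the -4 change carries straight to that chain (now 27 weeks).
That remains the longest chain; total 27 weeks.

27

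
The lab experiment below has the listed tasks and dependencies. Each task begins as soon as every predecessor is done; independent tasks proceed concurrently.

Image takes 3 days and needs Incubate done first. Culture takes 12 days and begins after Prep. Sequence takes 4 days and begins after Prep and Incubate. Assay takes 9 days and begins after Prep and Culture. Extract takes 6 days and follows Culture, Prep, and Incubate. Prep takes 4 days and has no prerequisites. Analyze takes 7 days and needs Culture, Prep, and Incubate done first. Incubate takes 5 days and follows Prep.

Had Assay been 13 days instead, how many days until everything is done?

29

The binding path is Prep→Culture→Assay = 4+12+9 = 25; finish at 25 days.
Assay is on the critical path; changing it to 13 makes that path 29 days.
That remains the longest chain; total 29 days.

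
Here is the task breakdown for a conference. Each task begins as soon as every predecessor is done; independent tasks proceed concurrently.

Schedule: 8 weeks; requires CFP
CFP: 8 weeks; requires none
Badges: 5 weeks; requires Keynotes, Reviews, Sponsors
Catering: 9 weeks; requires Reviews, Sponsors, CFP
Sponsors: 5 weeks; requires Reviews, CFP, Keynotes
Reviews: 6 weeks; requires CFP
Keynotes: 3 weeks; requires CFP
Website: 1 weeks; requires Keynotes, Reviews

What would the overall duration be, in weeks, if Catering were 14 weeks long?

33

Baseline: CFP→Reviews→Sponsors→Catering = 8+6+5+9 = 28 → 28 weeks.
Catering is on the critical path; changing it to 14 makes that path 33 weeks.
That remains the longest chain; total 33 weeks.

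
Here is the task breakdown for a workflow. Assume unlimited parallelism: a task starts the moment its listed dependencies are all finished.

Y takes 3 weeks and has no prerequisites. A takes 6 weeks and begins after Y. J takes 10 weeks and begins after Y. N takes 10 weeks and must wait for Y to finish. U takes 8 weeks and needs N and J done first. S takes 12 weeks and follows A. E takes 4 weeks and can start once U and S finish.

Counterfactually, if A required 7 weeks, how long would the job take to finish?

As given, the longest chain is Y→A→S→E = 3+6+12+4 = 25, so the finish is 25 weeks.
A lies on that path, so at 7 weeks the path becomes 26 weeks.
No other chain overtakes it, so the finish is 26 weeks.

26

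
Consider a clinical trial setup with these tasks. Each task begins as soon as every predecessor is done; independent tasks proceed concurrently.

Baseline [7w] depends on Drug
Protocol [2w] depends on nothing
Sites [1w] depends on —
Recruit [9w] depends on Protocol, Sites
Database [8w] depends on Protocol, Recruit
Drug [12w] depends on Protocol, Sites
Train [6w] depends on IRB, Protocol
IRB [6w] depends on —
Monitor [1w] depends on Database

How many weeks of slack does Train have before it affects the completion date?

9

The longest chain is Protocol→Drug→Baseline = 2+12+7 = 21; overall finish 21 weeks.
Train finishes as early as 12 and must finish by 21.
So Train can slip 21 − 12 = 9 weeks.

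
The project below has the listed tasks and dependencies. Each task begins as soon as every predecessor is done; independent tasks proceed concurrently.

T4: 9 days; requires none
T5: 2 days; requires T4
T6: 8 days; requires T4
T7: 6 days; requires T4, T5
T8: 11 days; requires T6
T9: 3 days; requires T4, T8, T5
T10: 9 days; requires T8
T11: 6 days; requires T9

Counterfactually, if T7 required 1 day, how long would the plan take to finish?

37

Actual critical path: T4→T6→T8→T9→T11 = 9+8+11+3+6 = 37 ⇒ 37 days.
T7 has 20 days of float (longest path through it is 17).
The critical path is still T4→T6→T8→T9→T11; finish is now 37 days.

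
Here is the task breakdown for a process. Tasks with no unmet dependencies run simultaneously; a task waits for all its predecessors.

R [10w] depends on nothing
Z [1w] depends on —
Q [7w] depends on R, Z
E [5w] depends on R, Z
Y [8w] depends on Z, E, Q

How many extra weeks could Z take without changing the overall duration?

Critical path: R→Q→Y = 10+7+8 = 25, so the finish is 25 weeks.
Longest path through Z: 16 weeks (earliest finish 1, latest finish 10).
So Z can slip 10 − 1 = 9 weeks.

9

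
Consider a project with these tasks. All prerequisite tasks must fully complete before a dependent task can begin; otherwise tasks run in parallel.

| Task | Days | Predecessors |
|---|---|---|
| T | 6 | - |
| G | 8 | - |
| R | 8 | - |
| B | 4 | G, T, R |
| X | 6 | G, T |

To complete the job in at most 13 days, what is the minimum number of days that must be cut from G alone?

Current finish: 14 days; target: 13.
G is on every critical path, so each day cut from G cuts the finish by one (this holds down to a finish of 12).
Need 14 − 13 = 1 day off G → G becomes 7 days, finish becomes 13.

1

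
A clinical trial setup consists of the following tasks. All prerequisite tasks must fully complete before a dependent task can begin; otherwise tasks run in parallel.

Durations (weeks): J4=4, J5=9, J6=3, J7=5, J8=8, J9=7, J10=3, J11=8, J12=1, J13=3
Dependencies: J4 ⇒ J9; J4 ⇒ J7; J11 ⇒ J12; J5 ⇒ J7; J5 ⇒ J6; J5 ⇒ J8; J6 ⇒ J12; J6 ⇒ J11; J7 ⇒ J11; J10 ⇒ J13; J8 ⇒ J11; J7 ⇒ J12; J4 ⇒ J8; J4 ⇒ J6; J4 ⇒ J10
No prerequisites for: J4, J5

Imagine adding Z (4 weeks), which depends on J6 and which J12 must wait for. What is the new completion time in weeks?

Originally the job takes 26 weeks.
With Z inserted, J12 now waits for max(J11, J6, J7, Z).
New critical path: J5→J8→J11→J12 = 9+8+8+1 = 26 ⇒ 26 weeks.

26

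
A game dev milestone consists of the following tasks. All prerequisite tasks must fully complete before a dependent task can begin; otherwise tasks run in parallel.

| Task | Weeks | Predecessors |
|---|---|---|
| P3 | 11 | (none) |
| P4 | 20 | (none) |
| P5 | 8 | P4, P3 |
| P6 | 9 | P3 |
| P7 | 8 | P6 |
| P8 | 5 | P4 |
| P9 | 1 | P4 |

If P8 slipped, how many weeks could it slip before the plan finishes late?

3

Critical path: P3→P6→P7 = 11+9+8 = 28, so the finish is 28 weeks.
Longest path through P8: 25 weeks (earliest finish 25, latest finish 28).
Float = 28 − 25 = 3.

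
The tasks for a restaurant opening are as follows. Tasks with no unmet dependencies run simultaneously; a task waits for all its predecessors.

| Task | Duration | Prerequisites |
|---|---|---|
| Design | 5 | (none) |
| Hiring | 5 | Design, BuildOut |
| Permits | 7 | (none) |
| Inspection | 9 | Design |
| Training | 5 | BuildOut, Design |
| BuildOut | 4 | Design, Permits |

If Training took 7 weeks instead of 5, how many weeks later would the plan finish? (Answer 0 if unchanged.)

2

As given, the longest chain is Permits→BuildOut→Training = 7+4+5 = 16, so the finish is 16 weeks.
Training is on the critical path; changing it to 7 makes that path 18 weeks.
The critical path is still Permits→BuildOut→Training; finish is now 18 weeks.
Change in finish: 18 − 16 = +2 weeks.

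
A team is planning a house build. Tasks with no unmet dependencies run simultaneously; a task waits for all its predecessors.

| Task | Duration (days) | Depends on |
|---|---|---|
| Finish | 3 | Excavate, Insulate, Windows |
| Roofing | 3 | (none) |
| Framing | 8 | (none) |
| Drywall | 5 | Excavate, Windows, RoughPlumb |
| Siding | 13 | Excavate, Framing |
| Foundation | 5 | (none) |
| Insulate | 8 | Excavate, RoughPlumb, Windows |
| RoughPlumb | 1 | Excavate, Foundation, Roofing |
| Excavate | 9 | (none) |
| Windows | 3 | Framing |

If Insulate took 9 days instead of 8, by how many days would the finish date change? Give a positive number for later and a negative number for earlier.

Baseline: Framing→Windows→Insulate→Finish = 8+3+8+3 = 22 → 22 days.
Insulate is on the critical path; changing it to 9 makes that path 23 days.
The critical path is still Framing→Windows→Insulate→Finish; finish is now 23 days.
Change in finish: 23 − 22 = +1 days.

1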